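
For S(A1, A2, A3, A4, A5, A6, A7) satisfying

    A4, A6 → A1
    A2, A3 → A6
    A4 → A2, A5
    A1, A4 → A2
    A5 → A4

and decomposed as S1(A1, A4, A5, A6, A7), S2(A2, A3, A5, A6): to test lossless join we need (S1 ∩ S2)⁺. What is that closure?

S1 ∩ S2 = {A5, A6}.
A5 → A4 applies, adding A4
A4, A6 → A1 applies, adding A1
A4 → A2, A5 applies, adding A2
Closure: {A1, A2, A4, A5, A6}.

A1, A2, A4, A5, A6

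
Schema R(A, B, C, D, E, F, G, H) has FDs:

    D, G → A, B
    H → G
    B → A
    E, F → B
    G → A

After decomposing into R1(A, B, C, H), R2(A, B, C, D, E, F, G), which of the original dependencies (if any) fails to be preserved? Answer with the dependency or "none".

H → G

Check H → G: no single fragment contains all of {G, H}, and the restricted closure of {H} across the fragments never reaches {G}.
D, G → A, B is preserved.
B → A is preserved.
E, F → B is preserved.
G → A is preserved.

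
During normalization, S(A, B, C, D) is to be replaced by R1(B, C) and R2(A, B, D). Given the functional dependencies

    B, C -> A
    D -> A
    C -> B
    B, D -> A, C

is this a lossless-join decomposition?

No

Common attributes: R1 ∩ R2 = {B}.
No dependency enlarges {B}, so (B)⁺ = {B}.
The closure contains neither all of R1 = {B, C} nor all of R2 = {A, B, D}, so the common attributes are not a superkey of either fragment. The join is lossy.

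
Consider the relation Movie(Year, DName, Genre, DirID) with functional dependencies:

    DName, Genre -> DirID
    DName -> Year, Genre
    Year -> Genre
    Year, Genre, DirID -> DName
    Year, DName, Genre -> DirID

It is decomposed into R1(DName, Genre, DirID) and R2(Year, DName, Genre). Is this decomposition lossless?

Yes

Common attributes: R1 ∩ R2 = {DName, Genre}.
Closure of {DName, Genre}: DName, Genre → DirID applies, adding DirID; DName → Year, Genre applies, adding Year. So (DName, Genre)⁺ = {Year, DName, Genre, DirID}.
This closure contains every attribute of R1, so R1 ∩ R2 → R1. The join is lossless.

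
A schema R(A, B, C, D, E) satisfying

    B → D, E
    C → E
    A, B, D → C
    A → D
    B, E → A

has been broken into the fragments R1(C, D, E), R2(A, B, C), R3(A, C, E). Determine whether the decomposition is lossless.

No

Chase test. Columns are A, B, C, D, E; row i has aⱼ where attribute j ∈ Ri, else bᵢⱼ.
Initial tableau (one row per fragment):
  row 1: b11 b12 a3 a4 a5
  row 2: a1 a2 a3 b24 b25
  row 3: a1 b32 a3 b34 a5
Rows 1 and 2 agree on C; apply C→E and equate their E entries.
Rows 2 and 3 agree on A; apply A→D and equate their D entries.
No row becomes fully distinguished — the join is lossy.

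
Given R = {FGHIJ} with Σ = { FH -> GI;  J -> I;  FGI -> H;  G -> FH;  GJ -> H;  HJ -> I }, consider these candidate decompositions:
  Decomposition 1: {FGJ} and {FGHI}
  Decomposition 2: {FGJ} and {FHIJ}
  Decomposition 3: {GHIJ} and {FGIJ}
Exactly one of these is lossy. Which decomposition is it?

Decomposition 2

Decomposition 1: common = {FG}, closure = {FGHI} → lossless.
Decomposition 2: common = {FJ}, closure = {FIJ} → lossy.
Decomposition 3: common = {GIJ}, closure = {FGHIJ} → lossless.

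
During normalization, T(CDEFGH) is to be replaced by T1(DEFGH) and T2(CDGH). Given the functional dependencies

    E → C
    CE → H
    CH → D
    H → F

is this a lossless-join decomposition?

No

Common attributes: T1 ∩ T2 = {DGH}.
Closure of {DGH}: H → F applies, adding F. So (DGH)⁺ = {DFGH}.
The closure contains neither all of T1 = {DEFGH} nor all of T2 = {CDGH}, so the common attributes are not a superkey of either fragment. The join is lossy.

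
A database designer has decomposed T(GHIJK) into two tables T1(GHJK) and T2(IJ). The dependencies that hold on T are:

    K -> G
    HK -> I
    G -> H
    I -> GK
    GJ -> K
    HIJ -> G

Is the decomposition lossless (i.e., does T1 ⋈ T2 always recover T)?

No

Common attributes: T1 ∩ T2 = {J}.
No dependency enlarges {J}, so (J)⁺ = {J}.
The closure contains neither all of T1 = {GHJK} nor all of T2 = {IJ}, so the common attributes are not a superkey of either fragment. The join is lossy.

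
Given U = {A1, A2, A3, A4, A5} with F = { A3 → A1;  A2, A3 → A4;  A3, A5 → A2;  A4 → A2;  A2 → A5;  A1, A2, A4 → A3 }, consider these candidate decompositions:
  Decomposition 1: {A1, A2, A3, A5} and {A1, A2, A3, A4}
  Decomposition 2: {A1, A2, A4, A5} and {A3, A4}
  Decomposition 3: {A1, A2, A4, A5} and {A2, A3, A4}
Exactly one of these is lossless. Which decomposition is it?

Decomposition 1: common = {A1, A2, A3}, closure = {A1, A2, A3, A4, A5} → lossless.
Decomposition 2: common = {A4}, closure = {A2, A4, A5} → lossy.
Decomposition 3: common = {A2, A4}, closure = {A2, A4, A5} → lossy.

Decomposition 1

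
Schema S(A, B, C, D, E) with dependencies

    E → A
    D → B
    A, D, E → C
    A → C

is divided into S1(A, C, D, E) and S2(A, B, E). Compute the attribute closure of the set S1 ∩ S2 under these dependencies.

A, C, E

S1 ∩ S2 = {A, E}.
A → C applies, adding C
Closure: {A, C, E}.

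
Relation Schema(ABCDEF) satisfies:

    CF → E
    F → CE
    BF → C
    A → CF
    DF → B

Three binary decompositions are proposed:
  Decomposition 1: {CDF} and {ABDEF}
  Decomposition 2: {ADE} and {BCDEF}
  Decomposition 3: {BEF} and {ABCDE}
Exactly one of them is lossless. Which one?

Decomposition 1: common = {DF}, closure = {BCDEF} → lossless.
Decomposition 2: common = {DE}, closure = {DE} → lossy.
Decomposition 3: common = {BE}, closure = {BE} → lossy.

Decomposition 1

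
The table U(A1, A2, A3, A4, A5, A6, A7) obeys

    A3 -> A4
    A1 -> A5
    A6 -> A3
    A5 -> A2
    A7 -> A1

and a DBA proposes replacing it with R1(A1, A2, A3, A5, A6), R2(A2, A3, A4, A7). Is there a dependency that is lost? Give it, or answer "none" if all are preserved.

A7 -> A1

Check A7 → A1: no single fragment contains all of {A1, A7}, and the restricted closure of {A7} across the fragments never reaches {A1}.
A3 → A4 is preserved.
A1 → A5 is preserved.
A6 → A3 is preserved.
A5 → A2 is preserved.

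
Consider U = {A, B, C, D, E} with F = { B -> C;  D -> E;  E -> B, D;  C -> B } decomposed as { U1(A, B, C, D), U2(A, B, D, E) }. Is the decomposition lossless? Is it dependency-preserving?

lossless and dependency-preserving

Lossless test: (A, B, D)⁺ = {A, B, C, D, E}, which contains all of one fragment — lossless.
Dependency preservation: every FD's attributes lie within a single fragment, so each can be enforced locally — preserved.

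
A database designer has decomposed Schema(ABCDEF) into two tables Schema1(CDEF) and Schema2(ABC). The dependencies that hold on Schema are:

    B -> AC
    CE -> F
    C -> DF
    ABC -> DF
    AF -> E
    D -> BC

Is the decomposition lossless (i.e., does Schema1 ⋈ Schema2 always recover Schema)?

Common attributes: Schema1 ∩ Schema2 = {C}.
Closure of {C}: C → DF applies, adding DF; D → BC applies, adding B; B → AC applies, adding A; AF → E applies, adding E. So (C)⁺ = {ABCDEF}.
This closure contains every attribute of Schema1, so Schema1 ∩ Schema2 → Schema1. The join is lossless.

Yes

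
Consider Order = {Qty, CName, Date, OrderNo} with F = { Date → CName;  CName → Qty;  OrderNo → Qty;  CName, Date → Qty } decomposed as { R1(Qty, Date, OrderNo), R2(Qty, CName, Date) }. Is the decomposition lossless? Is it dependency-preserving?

lossless and dependency-preserving

Lossless test: (Qty, Date)⁺ = {Qty, CName, Date}, which contains all of one fragment — lossless.
Dependency preservation: every FD's attributes lie within a single fragment, so each can be enforced locally — preserved.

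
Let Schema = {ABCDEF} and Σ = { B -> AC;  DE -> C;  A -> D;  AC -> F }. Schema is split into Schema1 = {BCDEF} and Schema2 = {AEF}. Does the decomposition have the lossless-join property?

Common attributes: Schema1 ∩ Schema2 = {EF}.
No dependency enlarges {EF}, so (EF)⁺ = {EF}.
The closure contains neither all of Schema1 = {BCDEF} nor all of Schema2 = {AEF}, so the common attributes are not a superkey of either fragment. The join is lossy.

No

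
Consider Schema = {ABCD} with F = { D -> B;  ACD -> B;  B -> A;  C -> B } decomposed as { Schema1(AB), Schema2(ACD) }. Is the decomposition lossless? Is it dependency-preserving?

Lossless test: (A)⁺ = {A}, which is a superkey of neither fragment — lossy.
Dependency preservation: the restricted closure of {D} across the fragments never reaches {B}, so D → B cannot be enforced without a join — not preserved.

lossy and not dependency-preserving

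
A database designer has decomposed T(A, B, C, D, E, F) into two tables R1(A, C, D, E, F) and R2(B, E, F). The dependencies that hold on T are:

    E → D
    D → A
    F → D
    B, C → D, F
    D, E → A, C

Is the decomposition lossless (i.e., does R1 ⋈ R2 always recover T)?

Yes

Common attributes: R1 ∩ R2 = {E, F}.
Closure of {E, F}: E → D applies, adding D; D → A applies, adding A; D, E → A, C applies, adding C. So (E, F)⁺ = {A, C, D, E, F}.
This closure contains every attribute of R1, so R1 ∩ R2 → R1. The join is lossless.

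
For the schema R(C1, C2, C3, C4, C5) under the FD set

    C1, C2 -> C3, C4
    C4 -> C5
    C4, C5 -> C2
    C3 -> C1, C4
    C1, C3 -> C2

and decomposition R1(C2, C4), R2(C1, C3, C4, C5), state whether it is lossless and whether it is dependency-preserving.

lossless but not dependency-preserving

Lossless test: (C4)⁺ = {C2, C4, C5}, which contains all of one fragment — lossless.
Dependency preservation: the restricted closure of {C1, C2} across the fragments never reaches {C3, C4}, so C1, C2 → C3, C4 cannot be enforced without a join — not preserved.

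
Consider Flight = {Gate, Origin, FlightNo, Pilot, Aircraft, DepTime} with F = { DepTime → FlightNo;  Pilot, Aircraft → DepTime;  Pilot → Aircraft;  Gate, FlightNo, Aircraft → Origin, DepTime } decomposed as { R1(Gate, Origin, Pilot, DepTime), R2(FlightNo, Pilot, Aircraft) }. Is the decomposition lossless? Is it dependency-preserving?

Lossless test: (Pilot)⁺ = {FlightNo, Pilot, Aircraft, DepTime}, which contains all of one fragment — lossless.
Dependency preservation: the restricted closure of {DepTime} across the fragments never reaches {FlightNo}, so DepTime → FlightNo cannot be enforced without a join — not preserved.

lossless but not dependency-preserving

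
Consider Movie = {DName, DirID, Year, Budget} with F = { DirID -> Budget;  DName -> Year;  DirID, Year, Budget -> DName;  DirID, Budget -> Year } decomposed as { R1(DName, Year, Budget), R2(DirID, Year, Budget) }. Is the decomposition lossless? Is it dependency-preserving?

lossy and not dependency-preserving

Lossless test: (Year, Budget)⁺ = {Year, Budget}, which is a superkey of neither fragment — lossy.
Dependency preservation: the restricted closure of {DirID, Year, Budget} across the fragments never reaches {DName}, so DirID, Year, Budget → DName cannot be enforced without a join — not preserved.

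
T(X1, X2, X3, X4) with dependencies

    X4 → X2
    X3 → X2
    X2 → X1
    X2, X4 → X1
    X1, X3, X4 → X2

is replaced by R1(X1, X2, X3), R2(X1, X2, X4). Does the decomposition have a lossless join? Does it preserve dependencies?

Lossless test: (X1, X2)⁺ = {X1, X2}, which is a superkey of neither fragment — lossy.
Dependency preservation: X1, X3, X4 → X2 is not contained in any single fragment, but the restricted closure of its left-hand side across the fragments still reaches the right-hand side; the remaining FDs each lie inside some fragment. All dependencies are preserved.

lossy but dependency-preserving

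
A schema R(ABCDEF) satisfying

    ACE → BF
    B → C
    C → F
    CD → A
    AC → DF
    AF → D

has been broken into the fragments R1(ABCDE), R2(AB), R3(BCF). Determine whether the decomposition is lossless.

Yes

Chase test. Columns are ABCDEF; row i has aⱼ where attribute j ∈ Ri, else bᵢⱼ.
Initial tableau (one row per fragment):
  row 1: a1 a2 a3 a4 a5 b16
  row 2: a1 a2 b23 b24 b25 b26
  row 3: b31 a2 a3 b34 b35 a6
Rows 1 and 2 agree on B; apply B→C and equate their C entries.
Rows 1 and 2 agree on C; apply C→F and equate their F entries.
Rows 1 and 3 agree on C; apply C→F and equate their F entries.
Rows 1 and 2 agree on AC; apply AC→DF and equate their DF entries.
Row 1 is now all distinguished symbols — the join is lossless.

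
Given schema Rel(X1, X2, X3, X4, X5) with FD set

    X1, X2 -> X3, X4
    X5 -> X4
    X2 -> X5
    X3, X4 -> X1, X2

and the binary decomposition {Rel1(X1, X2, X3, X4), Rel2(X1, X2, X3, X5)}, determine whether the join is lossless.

Common attributes: Rel1 ∩ Rel2 = {X1, X2, X3}.
Closure of {X1, X2, X3}: X1, X2 → X3, X4 applies, adding X4; X2 → X5 applies, adding X5. So (X1, X2, X3)⁺ = {X1, X2, X3, X4, X5}.
This closure contains every attribute of Rel1, so Rel1 ∩ Rel2 → Rel1. The join is lossless.

Yes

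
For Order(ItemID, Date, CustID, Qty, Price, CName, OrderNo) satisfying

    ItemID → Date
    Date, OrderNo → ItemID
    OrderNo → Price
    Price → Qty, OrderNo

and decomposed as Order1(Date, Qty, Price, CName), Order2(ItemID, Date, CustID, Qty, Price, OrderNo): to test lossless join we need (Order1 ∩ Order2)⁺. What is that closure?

Order1 ∩ Order2 = {Date, Qty, Price}.
Price → Qty, OrderNo applies, adding OrderNo
Date, OrderNo → ItemID applies, adding ItemID
Closure: {ItemID, Date, Qty, Price, OrderNo}.

ItemID, Date, Qty, Price, OrderNo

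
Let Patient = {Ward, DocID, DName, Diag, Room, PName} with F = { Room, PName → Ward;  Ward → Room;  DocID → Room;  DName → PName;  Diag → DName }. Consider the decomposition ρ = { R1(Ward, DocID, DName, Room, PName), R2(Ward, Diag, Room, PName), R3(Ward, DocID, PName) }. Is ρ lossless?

Chase test. Columns are Ward, DocID, DName, Diag, Room, PName; row i has aⱼ where attribute j ∈ Ri, else bᵢⱼ.
Initial tableau (one row per fragment):
  row 1: a1 a2 a3 b14 a5 a6
  row 2: a1 b22 b23 a4 a5 a6
  row 3: a1 a2 b33 b34 b35 a6
Rows 1 and 3 agree on Ward; apply Ward→Room and equate their Room entries.
No row becomes fully distinguished — the join is lossy.

No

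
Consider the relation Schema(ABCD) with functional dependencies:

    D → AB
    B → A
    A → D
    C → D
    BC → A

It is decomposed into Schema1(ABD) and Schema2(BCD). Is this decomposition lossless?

Common attributes: Schema1 ∩ Schema2 = {BD}.
Closure of {BD}: D → AB applies, adding A. So (BD)⁺ = {ABD}.
This closure contains every attribute of Schema1, so Schema1 ∩ Schema2 → Schema1. The join is lossless.

Yes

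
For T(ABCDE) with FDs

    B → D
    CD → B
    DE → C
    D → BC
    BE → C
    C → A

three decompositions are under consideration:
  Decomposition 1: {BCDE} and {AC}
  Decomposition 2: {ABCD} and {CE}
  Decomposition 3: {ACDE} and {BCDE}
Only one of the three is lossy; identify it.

Decomposition 2

Decomposition 1: common = {C}, closure = {AC} → lossless.
Decomposition 2: common = {C}, closure = {AC} → lossy.
Decomposition 3: common = {CDE}, closure = {ABCDE} → lossless.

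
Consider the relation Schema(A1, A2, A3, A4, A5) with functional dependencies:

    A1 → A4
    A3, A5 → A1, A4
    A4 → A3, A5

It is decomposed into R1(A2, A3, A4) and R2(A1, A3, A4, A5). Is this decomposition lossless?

Yes

Common attributes: R1 ∩ R2 = {A3, A4}.
Closure of {A3, A4}: A4 → A3, A5 applies, adding A5; A3, A5 → A1, A4 applies, adding A1. So (A3, A4)⁺ = {A1, A3, A4, A5}.
This closure contains every attribute of R2, so R1 ∩ R2 → R2. The join is lossless.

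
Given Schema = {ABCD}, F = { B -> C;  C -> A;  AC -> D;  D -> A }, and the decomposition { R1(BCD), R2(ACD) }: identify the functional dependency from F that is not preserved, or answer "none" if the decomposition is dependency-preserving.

none

B → C lies within R1.
C → A lies within R2.
AC → D lies within R2.
D → A lies within R2.
Every dependency is enforceable on the fragments, so the decomposition is dependency-preserving.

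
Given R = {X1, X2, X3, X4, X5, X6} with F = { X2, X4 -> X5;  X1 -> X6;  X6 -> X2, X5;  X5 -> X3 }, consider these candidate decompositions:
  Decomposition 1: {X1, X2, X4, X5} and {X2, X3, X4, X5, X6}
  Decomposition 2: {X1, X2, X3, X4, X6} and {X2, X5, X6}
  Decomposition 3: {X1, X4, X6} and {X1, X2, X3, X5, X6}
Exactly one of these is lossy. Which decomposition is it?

Decomposition 1: common = {X2, X4, X5}, closure = {X2, X3, X4, X5} → lossy.
Decomposition 2: common = {X2, X6}, closure = {X2, X3, X5, X6} → lossless.
Decomposition 3: common = {X1, X6}, closure = {X1, X2, X3, X5, X6} → lossless.

Decomposition 1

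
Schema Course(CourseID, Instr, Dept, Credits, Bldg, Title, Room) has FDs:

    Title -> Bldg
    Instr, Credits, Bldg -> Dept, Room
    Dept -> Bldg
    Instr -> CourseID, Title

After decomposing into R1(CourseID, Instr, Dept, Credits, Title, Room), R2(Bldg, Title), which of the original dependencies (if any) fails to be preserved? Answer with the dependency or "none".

Check Dept → Bldg: no single fragment contains all of {Dept, Bldg}, and the restricted closure of {Dept} across the fragments never reaches {Bldg}.
Title → Bldg is preserved.
Instr, Credits, Bldg → Dept, Room is preserved.
Instr → CourseID, Title is preserved.

Dept -> Bldg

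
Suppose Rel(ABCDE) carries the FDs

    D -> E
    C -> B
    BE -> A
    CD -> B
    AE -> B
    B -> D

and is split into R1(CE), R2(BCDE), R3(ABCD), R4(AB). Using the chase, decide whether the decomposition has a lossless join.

Chase test. Columns are ABCDE; row i has aⱼ where attribute j ∈ Ri, else bᵢⱼ.
Initial tableau (one row per fragment):
  row 1: b11 b12 a3 b14 a5
  row 2: b21 a2 a3 a4 a5
  row 3: a1 a2 a3 a4 b35
  row 4: a1 a2 b43 b44 b45
Rows 2 and 3 agree on D; apply D→E and equate their E entries.
Rows 1 and 2 agree on C; apply C→B and equate their B entries.
Rows 1 and 2 agree on BE; apply BE→A and equate their A entries.
Rows 1 and 3 agree on BE; apply BE→A and equate their A entries.
Rows 1 and 2 agree on B; apply B→D and equate their D entries.
Rows 1 and 4 agree on B; apply B→D and equate their D entries.
Rows 1 and 4 agree on D; apply D→E and equate their E entries.
Row 1 is now all distinguished symbols — the join is lossless.

Yes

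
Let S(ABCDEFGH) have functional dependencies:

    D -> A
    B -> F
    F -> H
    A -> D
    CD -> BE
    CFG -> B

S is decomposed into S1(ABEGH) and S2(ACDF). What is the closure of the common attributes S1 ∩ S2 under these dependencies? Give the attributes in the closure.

S1 ∩ S2 = {A}.
A → D applies, adding D
Closure: {AD}.

AD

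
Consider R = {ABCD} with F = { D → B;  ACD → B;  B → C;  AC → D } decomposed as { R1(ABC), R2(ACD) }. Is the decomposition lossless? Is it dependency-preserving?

lossless but not dependency-preserving

Lossless test: (AC)⁺ = {ABCD}, which contains all of one fragment — lossless.
Dependency preservation: the restricted closure of {D} across the fragments never reaches {B}, so D → B cannot be enforced without a join — not preserved.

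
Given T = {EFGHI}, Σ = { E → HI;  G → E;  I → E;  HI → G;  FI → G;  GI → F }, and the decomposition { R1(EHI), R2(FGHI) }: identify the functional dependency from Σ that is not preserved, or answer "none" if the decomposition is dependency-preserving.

none

E → HI lies within R1.
G → E: restricted closure across fragments reaches E.
I → E lies within R1.
HI → G lies within R2.
FI → G lies within R2.
GI → F lies within R2.
Every dependency is enforceable on the fragments, so the decomposition is dependency-preserving.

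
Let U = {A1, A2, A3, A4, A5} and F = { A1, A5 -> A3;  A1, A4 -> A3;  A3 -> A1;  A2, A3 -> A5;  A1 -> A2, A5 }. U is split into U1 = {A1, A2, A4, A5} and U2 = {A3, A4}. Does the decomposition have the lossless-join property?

No

Common attributes: U1 ∩ U2 = {A4}.
No dependency enlarges {A4}, so (A4)⁺ = {A4}.
The closure contains neither all of U1 = {A1, A2, A4, A5} nor all of U2 = {A3, A4}, so the common attributes are not a superkey of either fragment. The join is lossy.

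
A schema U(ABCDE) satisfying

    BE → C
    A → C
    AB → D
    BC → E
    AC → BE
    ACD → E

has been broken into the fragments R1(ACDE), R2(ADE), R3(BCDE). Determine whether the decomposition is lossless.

Chase test. Columns are ABCDE; row i has aⱼ where attribute j ∈ Ri, else bᵢⱼ.
Initial tableau (one row per fragment):
  row 1: a1 b12 a3 a4 a5
  row 2: a1 b22 b23 a4 a5
  row 3: b31 a2 a3 a4 a5
Rows 1 and 2 agree on A; apply A→C and equate their C entries.
Rows 1 and 2 agree on AC; apply AC→BE and equate their BE entries.
No row becomes fully distinguished — the join is lossy.

No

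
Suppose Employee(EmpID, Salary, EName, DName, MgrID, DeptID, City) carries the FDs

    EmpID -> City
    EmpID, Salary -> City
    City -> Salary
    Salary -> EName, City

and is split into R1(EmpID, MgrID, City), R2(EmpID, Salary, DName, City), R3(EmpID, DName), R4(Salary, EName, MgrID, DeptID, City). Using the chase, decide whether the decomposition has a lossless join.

No

Chase test. Columns are EmpID, Salary, EName, DName, MgrID, DeptID, City; row i has aⱼ where attribute j ∈ Ri, else bᵢⱼ.
Initial tableau (one row per fragment):
  row 1: a1 b12 b13 b14 a5 b16 a7
  row 2: a1 a2 b23 a4 b25 b26 a7
  row 3: a1 b32 b33 a4 b35 b36 b37
  row 4: b41 a2 a3 b44 a5 a6 a7
Rows 1 and 3 agree on EmpID; apply EmpID→City and equate their City entries.
Rows 1 and 2 agree on City; apply City→Salary and equate their Salary entries.
Rows 1 and 3 agree on City; apply City→Salary and equate their Salary entries.
Rows 1 and 2 agree on Salary; apply Salary→EName, City and equate their EName, City entries.
Rows 1 and 3 agree on Salary; apply Salary→EName, City and equate their EName, City entries.
Rows 1 and 4 agree on Salary; apply Salary→EName, City and equate their EName, City entries.
No row becomes fully distinguished — the join is lossy.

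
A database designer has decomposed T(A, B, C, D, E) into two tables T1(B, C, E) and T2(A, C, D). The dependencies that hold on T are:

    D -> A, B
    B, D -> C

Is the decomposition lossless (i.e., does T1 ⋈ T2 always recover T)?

No

Common attributes: T1 ∩ T2 = {C}.
No dependency enlarges {C}, so (C)⁺ = {C}.
The closure contains neither all of T1 = {B, C, E} nor all of T2 = {A, C, D}, so the common attributes are not a superkey of either fragment. The join is lossy.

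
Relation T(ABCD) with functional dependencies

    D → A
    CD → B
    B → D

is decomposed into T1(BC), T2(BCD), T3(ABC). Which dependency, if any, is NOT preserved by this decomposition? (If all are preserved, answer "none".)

Check D → A: no single fragment contains all of {AD}, and the restricted closure of {D} across the fragments never reaches {A}.
CD → B is preserved.
B → D is preserved.

D → A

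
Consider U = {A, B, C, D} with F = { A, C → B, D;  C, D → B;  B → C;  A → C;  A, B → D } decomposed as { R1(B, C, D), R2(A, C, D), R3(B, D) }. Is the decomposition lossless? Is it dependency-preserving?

lossless and dependency-preserving

Lossless test (chase): Rows 1 and 2 agree on C, D; apply C, D→B and equate their B entries. Rows 1 and 3 agree on B; apply B→C and equate their C entries. Row 2 is now all distinguished symbols — the join is lossless.
Dependency preservation: A, C → B, D; A, B → D are not contained in any single fragment, but the restricted closure of each left-hand side across the fragments still reaches the right-hand side; the remaining FDs each lie inside some fragment. All dependencies are preserved.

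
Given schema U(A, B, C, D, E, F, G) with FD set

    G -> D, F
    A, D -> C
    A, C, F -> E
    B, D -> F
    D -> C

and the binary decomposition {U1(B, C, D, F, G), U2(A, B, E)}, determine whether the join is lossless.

Common attributes: U1 ∩ U2 = {B}.
No dependency enlarges {B}, so (B)⁺ = {B}.
The closure contains neither all of U1 = {B, C, D, F, G} nor all of U2 = {A, B, E}, so the common attributes are not a superkey of either fragment. The join is lossy.

No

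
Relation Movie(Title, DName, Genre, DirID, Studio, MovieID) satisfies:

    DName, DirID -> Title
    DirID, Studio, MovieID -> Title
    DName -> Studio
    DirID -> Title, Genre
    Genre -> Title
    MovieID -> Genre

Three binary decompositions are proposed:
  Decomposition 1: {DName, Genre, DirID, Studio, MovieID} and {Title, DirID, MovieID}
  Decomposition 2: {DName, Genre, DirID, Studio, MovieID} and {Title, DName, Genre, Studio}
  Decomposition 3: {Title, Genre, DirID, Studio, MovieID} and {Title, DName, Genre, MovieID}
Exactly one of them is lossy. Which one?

Decomposition 1: common = {DirID, MovieID}, closure = {Title, Genre, DirID, MovieID} → lossless.
Decomposition 2: common = {DName, Genre, Studio}, closure = {Title, DName, Genre, Studio} → lossless.
Decomposition 3: common = {Title, Genre, MovieID}, closure = {Title, Genre, MovieID} → lossy.

Decomposition 3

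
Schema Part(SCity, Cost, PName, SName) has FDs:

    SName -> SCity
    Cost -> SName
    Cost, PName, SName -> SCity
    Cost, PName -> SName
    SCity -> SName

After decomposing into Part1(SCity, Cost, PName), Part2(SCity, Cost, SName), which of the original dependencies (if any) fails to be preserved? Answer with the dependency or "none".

SName → SCity lies within Part2.
Cost → SName lies within Part2.
Cost, PName, SName → SCity: restricted closure across fragments reaches SCity.
Cost, PName → SName: restricted closure across fragments reaches SName.
SCity → SName lies within Part2.
Every dependency is enforceable on the fragments, so the decomposition is dependency-preserving.

none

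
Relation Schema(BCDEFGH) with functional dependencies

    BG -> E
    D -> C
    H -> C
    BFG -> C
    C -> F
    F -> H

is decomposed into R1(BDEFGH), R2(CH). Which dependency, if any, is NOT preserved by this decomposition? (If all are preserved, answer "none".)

none

BG → E lies within R1.
D → C: restricted closure across fragments reaches C.
H → C lies within R2.
BFG → C: restricted closure across fragments reaches C.
C → F: restricted closure across fragments reaches F.
F → H lies within R1.
Every dependency is enforceable on the fragments, so the decomposition is dependency-preserving.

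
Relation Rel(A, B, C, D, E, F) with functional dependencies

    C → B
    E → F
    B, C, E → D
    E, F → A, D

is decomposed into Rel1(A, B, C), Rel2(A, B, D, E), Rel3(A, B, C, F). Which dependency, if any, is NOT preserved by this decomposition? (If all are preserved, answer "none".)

Check E → F: no single fragment contains all of {E, F}, and the restricted closure of {E} across the fragments never reaches {F}.
C → B is preserved.
B, C, E → D is preserved.
E, F → A, D is preserved.

E → F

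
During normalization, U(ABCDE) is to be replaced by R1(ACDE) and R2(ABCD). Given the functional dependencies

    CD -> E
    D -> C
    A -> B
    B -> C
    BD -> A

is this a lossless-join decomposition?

Common attributes: R1 ∩ R2 = {ACD}.
Closure of {ACD}: CD → E applies, adding E; A → B applies, adding B. So (ACD)⁺ = {ABCDE}.
This closure contains every attribute of R1, so R1 ∩ R2 → R1. The join is lossless.

Yes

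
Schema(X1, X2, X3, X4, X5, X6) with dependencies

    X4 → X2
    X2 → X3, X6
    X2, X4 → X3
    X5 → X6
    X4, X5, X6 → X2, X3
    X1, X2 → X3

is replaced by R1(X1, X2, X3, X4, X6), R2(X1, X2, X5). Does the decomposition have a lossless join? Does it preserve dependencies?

lossy and not dependency-preserving

Lossless test: (X1, X2)⁺ = {X1, X2, X3, X6}, which is a superkey of neither fragment — lossy.
Dependency preservation: the restricted closure of {X5} across the fragments never reaches {X6}, so X5 → X6 cannot be enforced without a join — not preserved.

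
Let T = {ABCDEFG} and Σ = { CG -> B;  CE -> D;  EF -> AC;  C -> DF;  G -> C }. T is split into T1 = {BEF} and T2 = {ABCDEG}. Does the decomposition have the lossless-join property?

Common attributes: T1 ∩ T2 = {BE}.
No dependency enlarges {BE}, so (BE)⁺ = {BE}.
The closure contains neither all of T1 = {BEF} nor all of T2 = {ABCDEG}, so the common attributes are not a superkey of either fragment. The join is lossy.

No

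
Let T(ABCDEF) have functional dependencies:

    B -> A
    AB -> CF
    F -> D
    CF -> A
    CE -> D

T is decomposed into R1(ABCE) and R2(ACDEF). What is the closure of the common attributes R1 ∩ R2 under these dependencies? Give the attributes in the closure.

ACDE

R1 ∩ R2 = {ACE}.
CE → D applies, adding D
Closure: {ACDE}.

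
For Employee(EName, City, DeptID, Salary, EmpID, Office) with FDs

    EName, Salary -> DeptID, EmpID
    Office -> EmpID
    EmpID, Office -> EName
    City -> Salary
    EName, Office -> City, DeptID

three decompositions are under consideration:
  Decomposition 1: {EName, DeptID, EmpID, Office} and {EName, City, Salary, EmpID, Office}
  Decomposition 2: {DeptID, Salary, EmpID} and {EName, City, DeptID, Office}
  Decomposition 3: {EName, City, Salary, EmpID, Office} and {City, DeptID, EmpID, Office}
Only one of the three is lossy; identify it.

Decomposition 1: common = {EName, EmpID, Office}, closure = {EName, City, DeptID, Salary, EmpID, Office} → lossless.
Decomposition 2: common = {DeptID}, closure = {DeptID} → lossy.
Decomposition 3: common = {City, EmpID, Office}, closure = {EName, City, DeptID, Salary, EmpID, Office} → lossless.

Decomposition 2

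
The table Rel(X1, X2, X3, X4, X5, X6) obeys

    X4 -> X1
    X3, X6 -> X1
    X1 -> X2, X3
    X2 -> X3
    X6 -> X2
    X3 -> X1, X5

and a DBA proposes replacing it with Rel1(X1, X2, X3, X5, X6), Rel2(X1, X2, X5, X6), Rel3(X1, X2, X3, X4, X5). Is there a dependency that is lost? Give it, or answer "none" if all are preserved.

none

X4 → X1 lies within Rel3.
X3, X6 → X1 lies within Rel1.
X1 → X2, X3 lies within Rel1.
X2 → X3 lies within Rel1.
X6 → X2 lies within Rel1.
X3 → X1, X5 lies within Rel1.
Every dependency is enforceable on the fragments, so the decomposition is dependency-preserving.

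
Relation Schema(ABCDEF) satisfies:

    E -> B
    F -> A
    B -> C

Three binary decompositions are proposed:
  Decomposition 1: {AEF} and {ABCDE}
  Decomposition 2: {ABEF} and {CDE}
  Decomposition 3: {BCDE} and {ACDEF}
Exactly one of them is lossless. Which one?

Decomposition 1: common = {AE}, closure = {ABCE} → lossy.
Decomposition 2: common = {E}, closure = {BCE} → lossy.
Decomposition 3: common = {CDE}, closure = {BCDE} → lossless.

Decomposition 3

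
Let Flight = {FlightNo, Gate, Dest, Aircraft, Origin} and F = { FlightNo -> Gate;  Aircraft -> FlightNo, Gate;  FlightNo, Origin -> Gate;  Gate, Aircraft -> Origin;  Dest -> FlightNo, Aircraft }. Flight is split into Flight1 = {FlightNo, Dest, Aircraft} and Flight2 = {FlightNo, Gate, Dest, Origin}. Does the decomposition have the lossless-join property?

Common attributes: Flight1 ∩ Flight2 = {FlightNo, Dest}.
Closure of {FlightNo, Dest}: FlightNo → Gate applies, adding Gate; Dest → FlightNo, Aircraft applies, adding Aircraft; Gate, Aircraft → Origin applies, adding Origin. So (FlightNo, Dest)⁺ = {FlightNo, Gate, Dest, Aircraft, Origin}.
This closure contains every attribute of Flight1, so Flight1 ∩ Flight2 → Flight1. The join is lossless.

Yes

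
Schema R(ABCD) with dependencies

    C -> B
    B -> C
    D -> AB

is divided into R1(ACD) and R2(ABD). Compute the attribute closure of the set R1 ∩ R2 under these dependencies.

R1 ∩ R2 = {AD}.
D → AB applies, adding B
B → C applies, adding C
Closure: {ABCD}.

ABCD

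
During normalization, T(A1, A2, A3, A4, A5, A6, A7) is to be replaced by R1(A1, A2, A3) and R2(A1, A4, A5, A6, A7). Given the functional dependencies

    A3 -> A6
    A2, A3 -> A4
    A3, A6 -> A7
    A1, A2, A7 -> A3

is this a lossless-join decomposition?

Common attributes: R1 ∩ R2 = {A1}.
No dependency enlarges {A1}, so (A1)⁺ = {A1}.
The closure contains neither all of R1 = {A1, A2, A3} nor all of R2 = {A1, A4, A5, A6, A7}, so the common attributes are not a superkey of either fragment. The join is lossy.

No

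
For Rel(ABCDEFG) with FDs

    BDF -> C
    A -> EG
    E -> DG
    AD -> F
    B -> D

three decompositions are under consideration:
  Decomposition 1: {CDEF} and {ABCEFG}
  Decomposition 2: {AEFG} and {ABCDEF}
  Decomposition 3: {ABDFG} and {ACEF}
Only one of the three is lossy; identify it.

Decomposition 3

Decomposition 1: common = {CEF}, closure = {CDEFG} → lossless.
Decomposition 2: common = {AEF}, closure = {ADEFG} → lossless.
Decomposition 3: common = {AF}, closure = {ADEFG} → lossy.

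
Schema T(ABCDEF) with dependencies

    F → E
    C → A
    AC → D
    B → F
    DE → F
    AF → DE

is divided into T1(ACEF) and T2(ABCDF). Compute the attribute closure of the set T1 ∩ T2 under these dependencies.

ACDEF

T1 ∩ T2 = {ACF}.
F → E applies, adding E
AC → D applies, adding D
Closure: {ACDEF}.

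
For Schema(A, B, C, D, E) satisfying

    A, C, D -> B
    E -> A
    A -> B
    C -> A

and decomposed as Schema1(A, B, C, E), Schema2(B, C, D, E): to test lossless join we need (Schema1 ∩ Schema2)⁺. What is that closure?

A, B, C, E

Schema1 ∩ Schema2 = {B, C, E}.
E → A applies, adding A
Closure: {A, B, C, E}.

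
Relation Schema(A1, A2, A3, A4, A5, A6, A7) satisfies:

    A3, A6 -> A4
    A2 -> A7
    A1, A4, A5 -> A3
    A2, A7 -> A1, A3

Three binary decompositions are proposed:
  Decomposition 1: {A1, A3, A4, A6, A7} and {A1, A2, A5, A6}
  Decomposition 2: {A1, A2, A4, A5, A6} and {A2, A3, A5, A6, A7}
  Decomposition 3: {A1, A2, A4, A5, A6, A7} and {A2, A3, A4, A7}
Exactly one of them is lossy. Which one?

Decomposition 1

Decomposition 1: common = {A1, A6}, closure = {A1, A6} → lossy.
Decomposition 2: common = {A2, A5, A6}, closure = {A1, A2, A3, A4, A5, A6, A7} → lossless.
Decomposition 3: common = {A2, A4, A7}, closure = {A1, A2, A3, A4, A7} → lossless.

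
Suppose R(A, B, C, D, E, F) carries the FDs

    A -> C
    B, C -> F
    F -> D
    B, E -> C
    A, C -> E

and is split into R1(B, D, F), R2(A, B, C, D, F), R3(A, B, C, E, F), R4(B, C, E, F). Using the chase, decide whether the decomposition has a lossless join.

Yes

Chase test. Columns are A, B, C, D, E, F; row i has aⱼ where attribute j ∈ Ri, else bᵢⱼ.
Initial tableau (one row per fragment):
  row 1: b11 a2 b13 a4 b15 a6
  row 2: a1 a2 a3 a4 b25 a6
  row 3: a1 a2 a3 b34 a5 a6
  row 4: b41 a2 a3 b44 a5 a6
Rows 1 and 3 agree on F; apply F→D and equate their D entries.
Rows 1 and 4 agree on F; apply F→D and equate their D entries.
Rows 2 and 3 agree on A, C; apply A, C→E and equate their E entries.
Row 2 is now all distinguished symbols — the join is lossless.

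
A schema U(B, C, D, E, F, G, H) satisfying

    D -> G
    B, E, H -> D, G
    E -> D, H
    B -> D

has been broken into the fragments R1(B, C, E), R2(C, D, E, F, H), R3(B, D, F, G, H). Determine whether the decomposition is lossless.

Chase test. Columns are B, C, D, E, F, G, H; row i has aⱼ where attribute j ∈ Ri, else bᵢⱼ.
Initial tableau (one row per fragment):
  row 1: a1 a2 b13 a4 b15 b16 b17
  row 2: b21 a2 a3 a4 a5 b26 a7
  row 3: a1 b32 a3 b34 a5 a6 a7
Rows 2 and 3 agree on D; apply D→G and equate their G entries.
Rows 1 and 2 agree on E; apply E→D, H and equate their D, H entries.
Rows 1 and 2 agree on D; apply D→G and equate their G entries.
No row becomes fully distinguished — the join is lossy.

No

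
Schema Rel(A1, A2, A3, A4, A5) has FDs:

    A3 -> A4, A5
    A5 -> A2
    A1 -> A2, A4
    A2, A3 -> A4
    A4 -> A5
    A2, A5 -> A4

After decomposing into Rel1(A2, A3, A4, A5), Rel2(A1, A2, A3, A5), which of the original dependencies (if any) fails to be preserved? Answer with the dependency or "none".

A3 → A4, A5 lies within Rel1.
A5 → A2 lies within Rel1.
A1 → A2, A4: restricted closure across fragments reaches A2, A4.
A2, A3 → A4 lies within Rel1.
A4 → A5 lies within Rel1.
A2, A5 → A4 lies within Rel1.
Every dependency is enforceable on the fragments, so the decomposition is dependency-preserving.

none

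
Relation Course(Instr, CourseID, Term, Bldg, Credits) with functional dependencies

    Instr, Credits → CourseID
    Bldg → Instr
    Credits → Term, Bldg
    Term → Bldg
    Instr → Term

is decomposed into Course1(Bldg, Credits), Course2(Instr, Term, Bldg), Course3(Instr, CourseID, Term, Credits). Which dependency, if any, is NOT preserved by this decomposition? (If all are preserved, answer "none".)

Instr, Credits → CourseID lies within Course3.
Bldg → Instr lies within Course2.
Credits → Term, Bldg: restricted closure across fragments reaches Term, Bldg.
Term → Bldg lies within Course2.
Instr → Term lies within Course2.
Every dependency is enforceable on the fragments, so the decomposition is dependency-preserving.

none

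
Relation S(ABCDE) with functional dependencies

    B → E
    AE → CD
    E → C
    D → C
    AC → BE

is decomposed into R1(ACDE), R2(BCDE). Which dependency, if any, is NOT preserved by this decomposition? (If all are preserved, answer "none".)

Check AC → BE: no single fragment contains all of {ABCE}, and the restricted closure of {AC} across the fragments never reaches {BE}.
B → E is preserved.
AE → CD is preserved.
E → C is preserved.
D → C is preserved.

AC → BE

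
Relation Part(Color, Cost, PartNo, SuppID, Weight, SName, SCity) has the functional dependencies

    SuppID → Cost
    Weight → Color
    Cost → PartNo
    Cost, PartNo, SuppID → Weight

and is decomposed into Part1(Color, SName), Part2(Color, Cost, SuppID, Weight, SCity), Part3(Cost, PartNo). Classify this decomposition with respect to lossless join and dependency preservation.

lossy but dependency-preserving

Lossless test (chase): Rows 2 and 3 agree on Cost; apply Cost→PartNo and equate their PartNo entries. No row becomes fully distinguished — the join is lossy.
Dependency preservation: Cost, PartNo, SuppID → Weight is not contained in any single fragment, but the restricted closure of its left-hand side across the fragments still reaches the right-hand side; the remaining FDs each lie inside some fragment. All dependencies are preserved.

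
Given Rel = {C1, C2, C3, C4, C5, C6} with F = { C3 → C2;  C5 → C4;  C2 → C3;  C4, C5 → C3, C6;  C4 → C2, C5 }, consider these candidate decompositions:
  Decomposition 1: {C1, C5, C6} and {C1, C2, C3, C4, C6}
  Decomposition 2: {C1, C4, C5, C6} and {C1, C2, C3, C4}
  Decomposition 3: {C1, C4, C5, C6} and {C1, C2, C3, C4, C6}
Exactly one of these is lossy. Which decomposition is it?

Decomposition 1

Decomposition 1: common = {C1, C6}, closure = {C1, C6} → lossy.
Decomposition 2: common = {C1, C4}, closure = {C1, C2, C3, C4, C5, C6} → lossless.
Decomposition 3: common = {C1, C4, C6}, closure = {C1, C2, C3, C4, C5, C6} → lossless.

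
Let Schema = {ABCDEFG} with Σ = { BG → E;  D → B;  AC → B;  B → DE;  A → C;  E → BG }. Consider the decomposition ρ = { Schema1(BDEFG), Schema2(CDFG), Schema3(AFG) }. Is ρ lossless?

No

Chase test. Columns are ABCDEFG; row i has aⱼ where attribute j ∈ Schemai, else bᵢⱼ.
Initial tableau (one row per fragment):
  row 1: b11 a2 b13 a4 a5 a6 a7
  row 2: b21 b22 a3 a4 b25 a6 a7
  row 3: a1 b32 b33 b34 b35 a6 a7
Rows 1 and 2 agree on D; apply D→B and equate their B entries.
Rows 1 and 2 agree on B; apply B→DE and equate their DE entries.
No row becomes fully distinguished — the join is lossy.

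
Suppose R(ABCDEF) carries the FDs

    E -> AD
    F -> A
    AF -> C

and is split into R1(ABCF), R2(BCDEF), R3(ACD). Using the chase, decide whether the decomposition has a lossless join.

Yes

Chase test. Columns are ABCDEF; row i has aⱼ where attribute j ∈ Ri, else bᵢⱼ.
Initial tableau (one row per fragment):
  row 1: a1 a2 a3 b14 b15 a6
  row 2: b21 a2 a3 a4 a5 a6
  row 3: a1 b32 a3 a4 b35 b36
Rows 1 and 2 agree on F; apply F→A and equate their A entries.
Row 2 is now all distinguished symbols — the join is lossless.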